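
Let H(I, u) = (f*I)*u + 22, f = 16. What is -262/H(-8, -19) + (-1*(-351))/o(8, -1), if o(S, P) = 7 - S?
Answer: -430808/1227 ≈ -351.11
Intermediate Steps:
H(I, u) = 22 + 16*I*u (H(I, u) = (16*I)*u + 22 = 16*I*u + 22 = 22 + 16*I*u)
-262/H(-8, -19) + (-1*(-351))/o(8, -1) = -262/(22 + 16*(-8)*(-19)) + (-1*(-351))/(7 - 1*8) = -262/(22 + 2432) + 351/(7 - 8) = -262/2454 + 351/(-1) = -262*1/2454 + 351*(-1) = -131/1227 - 351 = -430808/1227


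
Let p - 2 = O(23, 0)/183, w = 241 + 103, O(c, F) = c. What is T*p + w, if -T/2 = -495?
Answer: 149354/61 ≈ 2448.4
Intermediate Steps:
T = 990 (T = -2*(-495) = 990)
w = 344
p = 389/183 (p = 2 + 23/183 = 389/183 ≈ 2.1257)
T*p + w = 990*(389/183) + 344 = 128370/61 + 344 = 149354/61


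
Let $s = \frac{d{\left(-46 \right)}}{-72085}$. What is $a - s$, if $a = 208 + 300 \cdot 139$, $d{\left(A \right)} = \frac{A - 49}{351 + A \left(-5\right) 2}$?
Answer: $\frac{489996172777}{11692187} \approx 41908.0$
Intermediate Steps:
$d{\left(A \right)} = \frac{-49 + A}{351 - 10 A}$ ($d{\left(A \right)} = \frac{-49 + A}{351 + - 5 A 2} = \frac{-49 + A}{351 - 10 A}$)
$s = \frac{19}{11692187}$ ($s = \frac{\frac{1}{-351 + 10 \left(-46\right)} \left(49 - -46\right)}{-72085} = \frac{49 + 46}{-351 - 460} \left(- \frac{1}{72085}\right) = \frac{1}{-811} \cdot 95 \left(- \frac{1}{72085}\right) = \left(- \frac{1}{811}\right) 95 \left(- \frac{1}{72085}\right) = \left(- \frac{95}{811}\right) \left(- \frac{1}{72085}\right) = \frac{19}{11692187} \approx 1.625 \cdot 10^{-6}$)
$a = 41908$ ($a = 208 + 41700 = 41908$)
$a - s = 41908 - \frac{19}{11692187} = \frac{489996172777}{11692187}$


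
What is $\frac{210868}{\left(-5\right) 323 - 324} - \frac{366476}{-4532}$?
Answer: $- \frac{795639}{28531} \approx -27.887$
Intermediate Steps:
$\frac{210868}{\left(-5\right) 323 - 324} - \frac{366476}{-4532} = \frac{210868}{-1615 - 324} - - \frac{8329}{103} = \frac{210868}{-1939} + \frac{8329}{103} = 210868 \left(- \frac{1}{1939}\right) + \frac{8329}{103} = - \frac{30124}{277} + \frac{8329}{103} = - \frac{795639}{28531}$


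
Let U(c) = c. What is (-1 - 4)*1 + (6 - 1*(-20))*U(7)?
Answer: 177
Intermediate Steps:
(-1 - 4)*1 + (6 - 1*(-20))*U(7) = (-1 - 4)*1 + (6 - 1*(-20))*7 = -5*1 + (6 + 20)*7 = -5 + 26*7 = -5 + 182 = 177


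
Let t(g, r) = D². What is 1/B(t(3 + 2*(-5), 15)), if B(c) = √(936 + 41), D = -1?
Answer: √977/977 ≈ 0.031993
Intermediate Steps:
t(g, r) = 1 (t(g, r) = (-1)² = 1)
B(c) = √977
1/B(t(3 + 2*(-5), 15)) = 1/(√977) = √977/977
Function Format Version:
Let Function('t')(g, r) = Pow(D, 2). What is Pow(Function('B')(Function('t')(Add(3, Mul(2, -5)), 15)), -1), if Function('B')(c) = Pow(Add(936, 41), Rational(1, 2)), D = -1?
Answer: Mul(Rational(1, 977), Pow(977, Rational(1, 2))) ≈ 0.031993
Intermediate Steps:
Function('t')(g, r) = 1 (Function('t')(g, r) = Pow(-1, 2) = 1)
Function('B')(c) = Pow(977, Rational(1, 2))
Pow(Function('B')(Function('t')(Add(3, Mul(2, -5)), 15)), -1) = Pow(Pow(977, Rational(1, 2)), -1) = Mul(Rational(1, 977), Pow(977, Rational(1, 2)))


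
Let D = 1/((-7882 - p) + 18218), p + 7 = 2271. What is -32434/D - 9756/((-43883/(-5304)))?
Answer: -11488939209808/43883 ≈ -2.6181e+8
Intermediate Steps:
p = 2264 (p = -7 + 2271 = 2264)
D = 1/8072 (D = 1/((-7882 - 1*2264) + 18218) = 1/((-7882 - 2264) + 18218) = 1/(-10146 + 18218) = 1/8072 ≈ 0.00012388)
-32434/D - 9756/((-43883/(-5304))) = -32434/1/8072 - 9756/((-43883/(-5304))) = -32434*8072 - 9756/((-43883*(-1/5304))) = -261807248 - 9756/43883/5304 = -261807248 - 9756*5304/43883 = -261807248 - 51745824/43883 = -11488939209808/43883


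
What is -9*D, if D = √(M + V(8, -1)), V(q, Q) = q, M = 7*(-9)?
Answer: -9*I*√55 ≈ -66.746*I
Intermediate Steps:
M = -63
D = I*√55 (D = √(-63 + 8) = √(-55) = I*√55 ≈ 7.4162*I)
-9*D = -9*I*√55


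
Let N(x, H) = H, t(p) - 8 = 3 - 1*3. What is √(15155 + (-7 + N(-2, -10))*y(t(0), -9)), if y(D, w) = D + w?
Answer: 2*√3793 ≈ 123.17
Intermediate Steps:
t(p) = 8 (t(p) = 8 + (3 - 1*3) = 8 + (3 - 3) = 8 + 0 = 8)
√(15155 + (-7 + N(-2, -10))*y(t(0), -9)) = √(15155 + (-7 - 10)*(8 - 9)) = √(15155 - 17*(-1)) = √(15155 + 17) = √15172 = 2*√3793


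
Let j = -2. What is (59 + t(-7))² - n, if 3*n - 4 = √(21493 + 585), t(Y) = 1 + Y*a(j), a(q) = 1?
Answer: 8423/3 - √22078/3 ≈ 2758.1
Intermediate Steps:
t(Y) = 1 + Y (t(Y) = 1 + Y*1 = 1 + Y)
n = 4/3 + √22078/3 (n = 4/3 + √(21493 + 585)/3 = 4/3 + √22078/3 ≈ 50.862)
(59 + t(-7))² - n = (59 + (1 - 7))² - (4/3 + √22078/3) = (59 - 6)² + (-4/3 - √22078/3) = 53² + (-4/3 - √22078/3) = 2809 + (-4/3 - √22078/3) = 8423/3 - √22078/3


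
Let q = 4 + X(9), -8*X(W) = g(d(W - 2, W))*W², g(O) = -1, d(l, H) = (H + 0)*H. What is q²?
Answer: 12769/64 ≈ 199.52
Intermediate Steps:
d(l, H) = H² (d(l, H) = H*H = H²)
X(W) = W²/8 (X(W) = -(-1)*W²/8 = W²/8)
q = 113/8 (q = 4 + (⅛)*9² = 4 + (⅛)*81 = 4 + 81/8 = 113/8 ≈ 14.125)
q² = (113/8)² = 12769/64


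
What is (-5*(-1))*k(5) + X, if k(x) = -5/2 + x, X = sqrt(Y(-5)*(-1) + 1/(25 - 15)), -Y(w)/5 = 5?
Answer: 25/2 + sqrt(2510)/10 ≈ 17.510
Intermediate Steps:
Y(w) = -25 (Y(w) = -5*5 = -25)
X = sqrt(2510)/10 (X = sqrt(-25*(-1) + 1/(25 - 15)) = sqrt(25 + 1/10) = sqrt(251/10) = sqrt(2510)/10 ≈ 5.0100)
k(x) = -5/2 + x (k(x) = -5*1/2 + x = -5/2 + x)
(-5*(-1))*k(5) + X = (-5*(-1))*(-5/2 + 5) + sqrt(2510)/10 = 5*(5/2) + sqrt(2510)/10 = 25/2 + sqrt(2510)/10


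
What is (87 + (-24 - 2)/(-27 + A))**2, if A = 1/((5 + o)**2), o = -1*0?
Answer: 878766736/113569 ≈ 7737.7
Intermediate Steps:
o = 0
A = 1/25 (A = 1/((5 + 0)**2) = 1/(5**2) = 1/25 ≈ 0.040000)
(87 + (-24 - 2)/(-27 + A))**2 = (87 + (-24 - 2)/(-27 + 1/25))**2 = (87 - 26/(-674/25))**2 = (87 - 26*(-25/674))**2 = (87 + 325/337)**2 = (29644/337)**2 = 878766736/113569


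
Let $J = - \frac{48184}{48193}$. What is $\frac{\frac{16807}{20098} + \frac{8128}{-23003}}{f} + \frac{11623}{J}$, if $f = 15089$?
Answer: $- \frac{1953754460981228373153}{168062428327143272} \approx -11625.0$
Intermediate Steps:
$J = - \frac{48184}{48193}$ ($J = \left(-48184\right) \frac{1}{48193} = - \frac{48184}{48193} \approx -0.99981$)
$\frac{\frac{16807}{20098} + \frac{8128}{-23003}}{f} + \frac{11623}{J} = \frac{\frac{16807}{20098} + \frac{8128}{-23003}}{15089} + \frac{11623}{- \frac{48184}{48193}} = \left(16807 \cdot \frac{1}{20098} + 8128 \left(- \frac{1}{23003}\right)\right) \frac{1}{15089} + 11623 \left(- \frac{48193}{48184}\right) = \left(\frac{16807}{20098} - \frac{8128}{23003}\right) \frac{1}{15089} - \frac{560147239}{48184} = \frac{223254877}{462314294} \cdot \frac{1}{15089} - \frac{560147239}{48184} = \frac{223254877}{6975860382166} - \frac{560147239}{48184} = - \frac{1953754460981228373153}{168062428327143272}$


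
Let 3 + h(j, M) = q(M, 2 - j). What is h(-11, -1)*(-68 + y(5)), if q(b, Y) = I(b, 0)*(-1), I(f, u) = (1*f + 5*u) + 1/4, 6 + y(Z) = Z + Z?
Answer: 144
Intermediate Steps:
y(Z) = -6 + 2*Z (y(Z) = -6 + (Z + Z) = -6 + 2*Z)
I(f, u) = ¼ + f + 5*u (I(f, u) = (f + 5*u) + ¼ = ¼ + f + 5*u)
q(b, Y) = -¼ - b (q(b, Y) = (¼ + b + 5*0)*(-1) = (¼ + b + 0)*(-1) = (¼ + b)*(-1) = -¼ - b)
h(j, M) = -13/4 - M (h(j, M) = -3 + (-¼ - M) = -13/4 - M)
h(-11, -1)*(-68 + y(5)) = (-13/4 - 1*(-1))*(-68 + (-6 + 2*5)) = (-13/4 + 1)*(-68 + (-6 + 10)) = -9*(-68 + 4)/4 = -9/4*(-64) = 144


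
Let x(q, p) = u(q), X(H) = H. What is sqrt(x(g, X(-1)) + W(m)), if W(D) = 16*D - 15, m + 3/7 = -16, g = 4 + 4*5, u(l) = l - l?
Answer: I*sqrt(13615)/7 ≈ 16.669*I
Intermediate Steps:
u(l) = 0
g = 24 (g = 4 + 20 = 24)
m = -115/7 (m = -3/7 - 16 = -115/7 ≈ -16.429)
W(D) = -15 + 16*D
x(q, p) = 0
sqrt(x(g, X(-1)) + W(m)) = sqrt(0 + (-15 + 16*(-115/7))) = sqrt(0 + (-15 - 1840/7)) = sqrt(0 - 1945/7) = sqrt(-1945/7) = I*sqrt(13615)/7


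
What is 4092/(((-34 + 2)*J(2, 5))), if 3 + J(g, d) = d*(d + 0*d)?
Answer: -93/16 ≈ -5.8125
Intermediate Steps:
J(g, d) = -3 + d² (J(g, d) = -3 + d*(d + 0*d) = -3 + d*(d + 0) = -3 + d*d = -3 + d²)
4092/(((-34 + 2)*J(2, 5))) = 4092/(((-34 + 2)*(-3 + 5²))) = 4092/((-32*(-3 + 25))) = 4092/((-32*22)) = 4092/(-704) = 4092*(-1/704) = -93/16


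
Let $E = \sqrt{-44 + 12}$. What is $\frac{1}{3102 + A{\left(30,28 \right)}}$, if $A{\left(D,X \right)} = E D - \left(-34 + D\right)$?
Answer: $\frac{1553}{4838018} - \frac{30 i \sqrt{2}}{2419009} \approx 0.000321 - 1.7539 \cdot 10^{-5} i$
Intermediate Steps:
$E = 4 i \sqrt{2}$ ($E = \sqrt{-32} = 4 i \sqrt{2} \approx 5.6569 i$)
$A{\left(D,X \right)} = 34 - D + 4 i D \sqrt{2}$ ($A{\left(D,X \right)} = 4 i \sqrt{2} D - \left(-34 + D\right) = 4 i D \sqrt{2} - \left(-34 + D\right) = 34 - D + 4 i D \sqrt{2}$)
$\frac{1}{3102 + A{\left(30,28 \right)}} = \frac{1}{3102 + \left(34 - 30 + 4 i 30 \sqrt{2}\right)} = \frac{1}{3102 + \left(34 - 30 + 120 i \sqrt{2}\right)} = \frac{1}{3102 + \left(4 + 120 i \sqrt{2}\right)} = \frac{1}{3106 + 120 i \sqrt{2}}$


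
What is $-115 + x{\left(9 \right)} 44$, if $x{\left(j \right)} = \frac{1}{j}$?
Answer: $- \frac{991}{9} \approx -110.11$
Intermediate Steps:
$-115 + x{\left(9 \right)} 44 = -115 + \frac{1}{9} \cdot 44 = -115 + \frac{44}{9} = - \frac{991}{9}$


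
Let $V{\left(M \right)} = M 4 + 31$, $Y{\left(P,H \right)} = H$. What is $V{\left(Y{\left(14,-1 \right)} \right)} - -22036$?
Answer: $22063$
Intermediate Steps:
$V{\left(M \right)} = 31 + 4 M$ ($V{\left(M \right)} = 4 M + 31 = 31 + 4 M$)
$V{\left(Y{\left(14,-1 \right)} \right)} - -22036 = \left(31 + 4 \left(-1\right)\right) - -22036 = \left(31 - 4\right) + 22036 = 27 + 22036 = 22063$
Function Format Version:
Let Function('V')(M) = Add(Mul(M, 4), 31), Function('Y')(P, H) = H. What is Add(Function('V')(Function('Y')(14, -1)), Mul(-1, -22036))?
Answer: 22063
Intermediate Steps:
Function('V')(M) = Add(31, Mul(4, M)) (Function('V')(M) = Add(Mul(4, M), 31) = Add(31, Mul(4, M)))
Add(Function('V')(Function('Y')(14, -1)), Mul(-1, -22036)) = Add(Add(31, Mul(4, -1)), Mul(-1, -22036)) = Add(Add(31, -4), 22036) = Add(27, 22036) = 22063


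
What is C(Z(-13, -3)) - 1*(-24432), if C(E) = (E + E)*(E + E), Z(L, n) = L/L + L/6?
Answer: 219937/9 ≈ 24437.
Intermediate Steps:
Z(L, n) = 1 + L/6 (Z(L, n) = 1 + L*(1/6) = 1 + L/6)
C(E) = 4*E**2 (C(E) = (2*E)*(2*E) = 4*E**2)
C(Z(-13, -3)) - 1*(-24432) = 4*(1 + (1/6)*(-13))**2 - 1*(-24432) = 4*(1 - 13/6)**2 + 24432 = 4*(-7/6)**2 + 24432 = 4*(49/36) + 24432 = 49/9 + 24432 = 219937/9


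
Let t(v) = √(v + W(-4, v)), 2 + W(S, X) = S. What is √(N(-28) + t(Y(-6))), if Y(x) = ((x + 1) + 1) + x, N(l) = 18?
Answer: √(18 + 4*I) ≈ 4.2684 + 0.46856*I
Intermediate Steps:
W(S, X) = -2 + S
Y(x) = 2 + 2*x (Y(x) = ((1 + x) + 1) + x = (2 + x) + x = 2 + 2*x)
t(v) = √(-6 + v) (t(v) = √(v + (-2 - 4)) = √(v - 6) = √(-6 + v))
√(N(-28) + t(Y(-6))) = √(18 + √(-6 + (2 + 2*(-6)))) = √(18 + √(-6 + (2 - 12))) = √(18 + √(-6 - 10)) = √(18 + √(-16)) = √(18 + 4*I)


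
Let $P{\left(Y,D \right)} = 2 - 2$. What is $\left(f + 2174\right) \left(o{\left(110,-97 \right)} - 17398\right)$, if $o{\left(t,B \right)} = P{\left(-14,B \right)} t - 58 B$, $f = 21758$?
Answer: $-281727504$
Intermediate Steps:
$P{\left(Y,D \right)} = 0$ ($P{\left(Y,D \right)} = 2 - 2 = 0$)
$o{\left(t,B \right)} = - 58 B$ ($o{\left(t,B \right)} = 0 t - 58 B = 0 - 58 B = - 58 B$)
$\left(f + 2174\right) \left(o{\left(110,-97 \right)} - 17398\right) = \left(21758 + 2174\right) \left(\left(-58\right) \left(-97\right) - 17398\right) = 23932 \left(5626 - 17398\right) = 23932 \left(-11772\right) = -281727504$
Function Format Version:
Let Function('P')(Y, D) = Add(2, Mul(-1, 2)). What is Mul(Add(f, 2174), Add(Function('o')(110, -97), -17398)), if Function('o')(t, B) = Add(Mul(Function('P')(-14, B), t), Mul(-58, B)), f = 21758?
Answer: -281727504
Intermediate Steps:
Function('P')(Y, D) = 0 (Function('P')(Y, D) = Add(2, -2) = 0)
Function('o')(t, B) = Mul(-58, B) (Function('o')(t, B) = Add(Mul(0, t), Mul(-58, B)) = Add(0, Mul(-58, B)) = Mul(-58, B))
Mul(Add(f, 2174), Add(Function('o')(110, -97), -17398)) = Mul(Add(21758, 2174), Add(Mul(-58, -97), -17398)) = Mul(23932, Add(5626, -17398)) = Mul(23932, -11772) = -281727504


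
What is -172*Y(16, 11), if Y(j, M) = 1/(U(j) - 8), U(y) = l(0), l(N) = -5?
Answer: 172/13 ≈ 13.231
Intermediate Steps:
U(y) = -5
Y(j, M) = -1/13 (Y(j, M) = 1/(-5 - 8) = 1/(-13) = -1/13)
-172*Y(16, 11) = -172*(-1/13) = 172/13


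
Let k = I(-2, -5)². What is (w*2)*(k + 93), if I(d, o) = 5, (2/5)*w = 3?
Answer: 1770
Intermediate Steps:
w = 15/2 (w = (5/2)*3 = 15/2 ≈ 7.5000)
k = 25 (k = 5² = 25)
(w*2)*(k + 93) = ((15/2)*2)*(25 + 93) = 15*118 = 1770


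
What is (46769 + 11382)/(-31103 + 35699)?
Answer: 58151/4596 ≈ 12.653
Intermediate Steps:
(46769 + 11382)/(-31103 + 35699) = 58151/4596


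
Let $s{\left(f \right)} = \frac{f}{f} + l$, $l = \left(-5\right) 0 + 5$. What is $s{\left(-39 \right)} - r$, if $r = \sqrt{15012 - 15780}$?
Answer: $6 - 16 i \sqrt{3} \approx 6.0 - 27.713 i$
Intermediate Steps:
$r = 16 i \sqrt{3}$ ($r = \sqrt{-768} = 16 i \sqrt{3} \approx 27.713 i$)
$l = 5$ ($l = 0 + 5 = 5$)
$s{\left(f \right)} = 6$ ($s{\left(f \right)} = \frac{f}{f} + 5 = 1 + 5 = 6$)
$s{\left(-39 \right)} - r = 6 - 16 i \sqrt{3}$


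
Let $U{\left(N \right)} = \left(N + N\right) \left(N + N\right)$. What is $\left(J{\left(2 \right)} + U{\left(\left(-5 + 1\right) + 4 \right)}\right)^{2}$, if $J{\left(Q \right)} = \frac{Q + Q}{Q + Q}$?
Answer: $1$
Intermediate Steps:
$J{\left(Q \right)} = 1$ ($J{\left(Q \right)} = \frac{2 Q}{2 Q} = 2 Q \frac{1}{2 Q} = 1$)
$U{\left(N \right)} = 4 N^{2}$ ($U{\left(N \right)} = 2 N 2 N = 4 N^{2}$)
$\left(J{\left(2 \right)} + U{\left(\left(-5 + 1\right) + 4 \right)}\right)^{2} = \left(1 + 4 \left(\left(-5 + 1\right) + 4\right)^{2}\right)^{2} = \left(1 + 4 \left(-4 + 4\right)^{2}\right)^{2} = \left(1 + 4 \cdot 0^{2}\right)^{2} = \left(1 + 4 \cdot 0\right)^{2} = \left(1 + 0\right)^{2} = 1^{2} = 1$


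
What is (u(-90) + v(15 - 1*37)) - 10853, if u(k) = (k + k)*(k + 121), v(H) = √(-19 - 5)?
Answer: -16433 + 2*I*√6 ≈ -16433.0 + 4.899*I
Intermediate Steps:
v(H) = 2*I*√6 (v(H) = √(-24) = 2*I*√6)
u(k) = 2*k*(121 + k) (u(k) = (2*k)*(121 + k) = 2*k*(121 + k))
(u(-90) + v(15 - 1*37)) - 10853 = (2*(-90)*(121 - 90) + 2*I*√6) - 10853 = (2*(-90)*31 + 2*I*√6) - 10853 = (-5580 + 2*I*√6) - 10853 = -16433 + 2*I*√6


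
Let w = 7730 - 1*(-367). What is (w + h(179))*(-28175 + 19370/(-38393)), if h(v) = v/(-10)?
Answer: -17479005927339/76786 ≈ -2.2763e+8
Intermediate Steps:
w = 8097 (w = 7730 + 367 = 8097)
h(v) = -v/10 (h(v) = v*(-⅒) = -v/10)
(w + h(179))*(-28175 + 19370/(-38393)) = (8097 - ⅒*179)*(-28175 + 19370/(-38393)) = (8097 - 179/10)*(-28175 + 19370*(-1/38393)) = 80791*(-28175 - 19370/38393)/10 = (80791/10)*(-1081742145/38393) = -17479005927339/76786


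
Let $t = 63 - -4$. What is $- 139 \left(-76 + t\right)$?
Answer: $1251$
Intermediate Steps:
$t = 67$ ($t = 63 + 4 = 67$)
$- 139 \left(-76 + t\right) = - 139 \left(-76 + 67\right) = \left(-139\right) \left(-9\right) = 1251$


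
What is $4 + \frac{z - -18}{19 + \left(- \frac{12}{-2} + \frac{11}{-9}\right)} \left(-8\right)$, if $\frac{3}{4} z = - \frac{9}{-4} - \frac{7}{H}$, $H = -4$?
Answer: $- \frac{412}{107} \approx -3.8505$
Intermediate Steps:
$z = \frac{16}{3}$ ($z = \frac{4 \left(- \frac{9}{-4} - \frac{7}{-4}\right)}{3} = \frac{4 \left(\left(-9\right) \left(- \frac{1}{4}\right) - - \frac{7}{4}\right)}{3} = \frac{4 \left(\frac{9}{4} + \frac{7}{4}\right)}{3} = \frac{4}{3} \cdot 4 = \frac{16}{3} \approx 5.3333$)
$4 + \frac{z - -18}{19 + \left(- \frac{12}{-2} + \frac{11}{-9}\right)} \left(-8\right) = 4 + \frac{\frac{16}{3} - -18}{19 + \left(- \frac{12}{-2} + \frac{11}{-9}\right)} \left(-8\right) = 4 + \frac{\frac{16}{3} + 18}{19 + \left(\left(-12\right) \left(- \frac{1}{2}\right) + 11 \left(- \frac{1}{9}\right)\right)} \left(-8\right) = 4 + \frac{70}{3 \left(19 + \left(6 - \frac{11}{9}\right)\right)} \left(-8\right) = 4 + \frac{70}{3 \left(19 + \frac{43}{9}\right)} \left(-8\right) = 4 + \frac{70}{3 \cdot \frac{214}{9}} \left(-8\right) = 4 + \frac{70}{3} \cdot \frac{9}{214} \left(-8\right) = 4 + \frac{105}{107} \left(-8\right) = 4 - \frac{840}{107} = - \frac{412}{107}$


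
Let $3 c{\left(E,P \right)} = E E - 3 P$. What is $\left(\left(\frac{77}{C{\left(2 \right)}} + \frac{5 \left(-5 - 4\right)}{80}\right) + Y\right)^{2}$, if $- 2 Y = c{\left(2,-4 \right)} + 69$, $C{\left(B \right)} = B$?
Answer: $\frac{1369}{2304} \approx 0.59418$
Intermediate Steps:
$c{\left(E,P \right)} = - P + \frac{E^{2}}{3}$ ($c{\left(E,P \right)} = \frac{E E - 3 P}{3} = \frac{E^{2} - 3 P}{3} = - P + \frac{E^{2}}{3}$)
$Y = - \frac{223}{6}$ ($Y = - \frac{\left(\left(-1\right) \left(-4\right) + \frac{2^{2}}{3}\right) + 69}{2} = - \frac{\left(4 + \frac{1}{3} \cdot 4\right) + 69}{2} = - \frac{\left(4 + \frac{4}{3}\right) + 69}{2} = - \frac{\frac{16}{3} + 69}{2} = \left(- \frac{1}{2}\right) \frac{223}{3} = - \frac{223}{6} \approx -37.167$)
$\left(\left(\frac{77}{C{\left(2 \right)}} + \frac{5 \left(-5 - 4\right)}{80}\right) + Y\right)^{2} = \left(\left(\frac{77}{2} + \frac{5 \left(-5 - 4\right)}{80}\right) - \frac{223}{6}\right)^{2} = \left(\left(77 \cdot \frac{1}{2} + 5 \left(-9\right) \frac{1}{80}\right) - \frac{223}{6}\right)^{2} = \left(\left(\frac{77}{2} - \frac{9}{16}\right) - \frac{223}{6}\right)^{2} = \left(\frac{607}{16} - \frac{223}{6}\right)^{2} = \left(\frac{37}{48}\right)^{2} = \frac{1369}{2304}$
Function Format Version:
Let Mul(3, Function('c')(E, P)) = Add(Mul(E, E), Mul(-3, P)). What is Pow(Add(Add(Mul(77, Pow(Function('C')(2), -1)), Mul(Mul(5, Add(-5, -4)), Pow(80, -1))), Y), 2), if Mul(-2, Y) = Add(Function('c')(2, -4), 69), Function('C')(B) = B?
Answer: Rational(1369, 2304) ≈ 0.59418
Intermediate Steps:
Function('c')(E, P) = Add(Mul(-1, P), Mul(Rational(1, 3), Pow(E, 2))) (Function('c')(E, P) = Mul(Rational(1, 3), Add(Mul(E, E), Mul(-3, P))) = Mul(Rational(1, 3), Add(Pow(E, 2), Mul(-3, P))) = Add(Mul(-1, P), Mul(Rational(1, 3), Pow(E, 2))))
Y = Rational(-223, 6) (Y = Mul(Rational(-1, 2), Add(Add(Mul(-1, -4), Mul(Rational(1, 3), Pow(2, 2))), 69)) = Mul(Rational(-1, 2), Add(Add(4, Mul(Rational(1, 3), 4)), 69)) = Mul(Rational(-1, 2), Add(Add(4, Rational(4, 3)), 69)) = Mul(Rational(-1, 2), Add(Rational(16, 3), 69)) = Mul(Rational(-1, 2), Rational(223, 3)) = Rational(-223, 6) ≈ -37.167)
Pow(Add(Add(Mul(77, Pow(Function('C')(2), -1)), Mul(Mul(5, Add(-5, -4)), Pow(80, -1))), Y), 2) = Pow(Add(Add(Mul(77, Pow(2, -1)), Mul(Mul(5, Add(-5, -4)), Pow(80, -1))), Rational(-223, 6)), 2) = Pow(Add(Add(Mul(77, Rational(1, 2)), Mul(Mul(5, -9), Rational(1, 80))), Rational(-223, 6)), 2) = Pow(Add(Add(Rational(77, 2), Mul(-45, Rational(1, 80))), Rational(-223, 6)), 2) = Pow(Add(Add(Rational(77, 2), Rational(-9, 16)), Rational(-223, 6)), 2) = Pow(Add(Rational(607, 16), Rational(-223, 6)), 2) = Pow(Rational(37, 48), 2) = Rational(1369, 2304)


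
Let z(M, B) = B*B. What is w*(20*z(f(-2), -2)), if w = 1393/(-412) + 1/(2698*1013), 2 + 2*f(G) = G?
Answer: -38071716700/140753311 ≈ -270.49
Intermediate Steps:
f(G) = -1 + G/2
z(M, B) = B²
w = -1903585835/563013244 (w = 1393*(-1/412) + (1/2698)*(1/1013) = -1393/412 + 1/2733074 = -1903585835/563013244 ≈ -3.3811)
w*(20*z(f(-2), -2)) = -9517929175*(-2)²/140753311 = -9517929175*4/140753311 = -1903585835/563013244*80 = -38071716700/140753311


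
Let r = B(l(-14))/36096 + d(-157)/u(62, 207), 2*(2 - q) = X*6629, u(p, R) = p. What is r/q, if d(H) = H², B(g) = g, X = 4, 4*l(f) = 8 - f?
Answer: -889730645/29666291712 ≈ -0.029991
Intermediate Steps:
l(f) = 2 - f/4 (l(f) = (8 - f)/4 = 2 - f/4)
q = -13256 (q = 2 - 2*6629 = 2 - ½*26516 = 2 - 13258 = -13256)
r = 889730645/2237952 (r = (2 - ¼*(-14))/36096 + (-157)²/62 = (2 + 7/2)*(1/36096) + 24649*(1/62) = (11/2)*(1/36096) + 24649/62 = 11/72192 + 24649/62 = 889730645/2237952 ≈ 397.56)
r/q = (889730645/2237952)/(-13256) = (889730645/2237952)*(-1/13256) = -889730645/29666291712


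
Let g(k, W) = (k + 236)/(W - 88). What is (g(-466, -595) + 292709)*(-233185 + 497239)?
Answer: 52789801633758/683 ≈ 7.7291e+10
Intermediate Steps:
g(k, W) = (236 + k)/(-88 + W)
(g(-466, -595) + 292709)*(-233185 + 497239) = ((236 - 466)/(-88 - 595) + 292709)*(-233185 + 497239) = (-230/(-683) + 292709)*264054 = (-1/683*(-230) + 292709)*264054 = (230/683 + 292709)*264054 = (199920477/683)*264054 = 52789801633758/683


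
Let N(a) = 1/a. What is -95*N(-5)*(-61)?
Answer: -1159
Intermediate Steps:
-95*N(-5)*(-61) = -95/(-5)*(-61) = -95*(-1/5)*(-61) = 19*(-61) = -1159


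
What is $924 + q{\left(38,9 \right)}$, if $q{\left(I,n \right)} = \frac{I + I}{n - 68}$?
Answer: $\frac{54440}{59} \approx 922.71$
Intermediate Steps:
$q{\left(I,n \right)} = \frac{2 I}{-68 + n}$
$924 + q{\left(38,9 \right)} = 924 + 2 \cdot 38 \frac{1}{-68 + 9} = 924 + 2 \cdot 38 \frac{1}{-59} = 924 + 2 \cdot 38 \left(- \frac{1}{59}\right) = 924 - \frac{76}{59} = \frac{54440}{59}$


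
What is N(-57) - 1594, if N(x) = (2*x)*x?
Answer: 4904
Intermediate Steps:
N(x) = 2*x²
N(-57) - 1594 = 2*(-57)² - 1594 = 2*3249 - 1594 = 6498 - 1594 = 4904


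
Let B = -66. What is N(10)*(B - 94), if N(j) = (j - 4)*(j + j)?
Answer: -19200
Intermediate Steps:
N(j) = 2*j*(-4 + j) (N(j) = (-4 + j)*(2*j) = 2*j*(-4 + j))
N(10)*(B - 94) = (2*10*(-4 + 10))*(-66 - 94) = (2*10*6)*(-160) = 120*(-160) = -19200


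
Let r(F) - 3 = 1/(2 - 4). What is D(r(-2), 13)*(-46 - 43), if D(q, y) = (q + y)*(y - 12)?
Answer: -2759/2 ≈ -1379.5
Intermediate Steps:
r(F) = 5/2 (r(F) = 3 + 1/(2 - 4) = 3 + 1/(-2) = 3 - ½ = 5/2)
D(q, y) = (-12 + y)*(q + y) (D(q, y) = (q + y)*(-12 + y) = (-12 + y)*(q + y))
D(r(-2), 13)*(-46 - 43) = (13² - 12*5/2 - 12*13 + (5/2)*13)*(-46 - 43) = (169 - 30 - 156 + 65/2)*(-89) = (31/2)*(-89) = -2759/2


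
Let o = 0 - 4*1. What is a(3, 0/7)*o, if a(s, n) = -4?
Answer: 16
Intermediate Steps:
o = -4 (o = 0 - 4 = -4)
a(3, 0/7)*o = -4*(-4) = 16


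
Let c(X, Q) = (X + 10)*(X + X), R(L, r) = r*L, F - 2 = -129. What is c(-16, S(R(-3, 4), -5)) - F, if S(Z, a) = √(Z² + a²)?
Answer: 319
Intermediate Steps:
F = -127 (F = 2 - 129 = -127)
R(L, r) = L*r
c(X, Q) = 2*X*(10 + X) (c(X, Q) = (10 + X)*(2*X) = 2*X*(10 + X))
c(-16, S(R(-3, 4), -5)) - F = 2*(-16)*(10 - 16) - 1*(-127) = 2*(-16)*(-6) + 127 = 192 + 127 = 319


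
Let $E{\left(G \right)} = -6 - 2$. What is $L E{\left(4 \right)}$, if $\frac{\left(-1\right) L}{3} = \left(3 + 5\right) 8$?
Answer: $1536$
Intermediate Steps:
$L = -192$ ($L = - 3 \left(3 + 5\right) 8 = - 3 \cdot 8 \cdot 8 = \left(-3\right) 64 = -192$)
$E{\left(G \right)} = -8$
$L E{\left(4 \right)} = \left(-192\right) \left(-8\right) = 1536$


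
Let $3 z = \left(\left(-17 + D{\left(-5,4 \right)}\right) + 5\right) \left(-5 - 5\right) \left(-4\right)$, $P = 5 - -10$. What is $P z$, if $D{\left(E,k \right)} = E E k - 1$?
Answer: $17400$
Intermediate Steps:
$D{\left(E,k \right)} = -1 + k E^{2}$ ($D{\left(E,k \right)} = E^{2} k - 1 = k E^{2} - 1 = -1 + k E^{2}$)
$P = 15$ ($P = 5 + 10 = 15$)
$z = 1160$ ($z = \frac{\left(\left(-17 - \left(1 - 4 \left(-5\right)^{2}\right)\right) + 5\right) \left(-5 - 5\right) \left(-4\right)}{3} = \frac{\left(\left(-17 + \left(-1 + 4 \cdot 25\right)\right) + 5\right) \left(\left(-10\right) \left(-4\right)\right)}{3} = \frac{\left(\left(-17 + \left(-1 + 100\right)\right) + 5\right) 40}{3} = \frac{\left(\left(-17 + 99\right) + 5\right) 40}{3} = \frac{\left(82 + 5\right) 40}{3} = \frac{87 \cdot 40}{3} = \frac{1}{3} \cdot 3480 = 1160$)
$P z = 15 \cdot 1160 = 17400$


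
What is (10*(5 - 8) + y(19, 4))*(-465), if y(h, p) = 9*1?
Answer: 9765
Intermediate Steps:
y(h, p) = 9
(10*(5 - 8) + y(19, 4))*(-465) = (10*(5 - 8) + 9)*(-465) = (10*(-3) + 9)*(-465) = (-30 + 9)*(-465) = -21*(-465) = 9765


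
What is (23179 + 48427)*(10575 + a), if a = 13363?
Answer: 1714104428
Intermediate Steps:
(23179 + 48427)*(10575 + a) = (23179 + 48427)*(10575 + 13363) = 71606*23938 = 1714104428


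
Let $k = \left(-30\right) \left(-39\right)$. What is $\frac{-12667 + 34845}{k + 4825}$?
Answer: $\frac{22178}{5995} \approx 3.6994$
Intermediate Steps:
$k = 1170$
$\frac{-12667 + 34845}{k + 4825} = \frac{-12667 + 34845}{1170 + 4825} = \frac{22178}{5995}$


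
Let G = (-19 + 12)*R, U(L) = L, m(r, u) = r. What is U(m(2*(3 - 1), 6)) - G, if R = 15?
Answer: 109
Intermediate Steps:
G = -105 (G = (-19 + 12)*15 = -7*15 = -105)
U(m(2*(3 - 1), 6)) - G = 2*(3 - 1) - 1*(-105) = 2*2 + 105 = 4 + 105 = 109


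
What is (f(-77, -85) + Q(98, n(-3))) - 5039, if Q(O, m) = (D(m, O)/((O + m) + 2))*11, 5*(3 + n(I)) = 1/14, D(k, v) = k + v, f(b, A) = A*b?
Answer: 10300407/6791 ≈ 1516.8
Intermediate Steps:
n(I) = -209/70 (n(I) = -3 + (1/5)/14 = -3 + (1/5)*(1/14) = -3 + 1/70 = -209/70)
Q(O, m) = 11*(O + m)/(2 + O + m) (Q(O, m) = ((m + O)/((O + m) + 2))*11 = ((O + m)/(2 + O + m))*11 = 11*(O + m)/(2 + O + m))
(f(-77, -85) + Q(98, n(-3))) - 5039 = (-85*(-77) + 11*(98 - 209/70)/(2 + 98 - 209/70)) - 5039 = (6545 + 11*(6651/70)/(6791/70)) - 5039 = (6545 + 11*(70/6791)*(6651/70)) - 5039 = (6545 + 73161/6791) - 5039 = 44520256/6791 - 5039 = 10300407/6791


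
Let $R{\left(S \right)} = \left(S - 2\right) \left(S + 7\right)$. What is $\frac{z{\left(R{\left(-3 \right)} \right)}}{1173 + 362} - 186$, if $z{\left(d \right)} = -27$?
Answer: $- \frac{285537}{1535} \approx -186.02$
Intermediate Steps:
$R{\left(S \right)} = \left(-2 + S\right) \left(7 + S\right)$
$\frac{z{\left(R{\left(-3 \right)} \right)}}{1173 + 362} - 186 = \frac{1}{1173 + 362} \left(-27\right) - 186 = \frac{1}{1535} \left(-27\right) - 186 = - \frac{27}{1535} - 186 = - \frac{285537}{1535}$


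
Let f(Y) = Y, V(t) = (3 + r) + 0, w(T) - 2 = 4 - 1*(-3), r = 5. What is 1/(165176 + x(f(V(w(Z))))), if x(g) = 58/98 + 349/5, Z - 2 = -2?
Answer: 245/40485366 ≈ 6.0516e-6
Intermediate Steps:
Z = 0 (Z = 2 - 2 = 0)
w(T) = 9 (w(T) = 2 + (4 - 1*(-3)) = 2 + (4 + 3) = 2 + 7 = 9)
V(t) = 8 (V(t) = (3 + 5) + 0 = 8 + 0 = 8)
x(g) = 17246/245 (x(g) = 58*(1/98) + 349*(1/5) = 29/49 + 349/5 = 17246/245)
1/(165176 + x(f(V(w(Z))))) = 1/(165176 + 17246/245) = 1/(40485366/245) = 245/40485366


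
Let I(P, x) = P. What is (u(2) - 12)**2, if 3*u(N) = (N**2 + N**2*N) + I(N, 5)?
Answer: 484/9 ≈ 53.778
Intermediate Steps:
u(N) = N/3 + N**2/3 + N**3/3 (u(N) = ((N**2 + N**2*N) + N)/3 = ((N**2 + N**3) + N)/3 = (N + N**2 + N**3)/3 = N/3 + N**2/3 + N**3/3)
(u(2) - 12)**2 = ((1/3)*2*(1 + 2 + 2**2) - 12)**2 = ((1/3)*2*(1 + 2 + 4) - 12)**2 = ((1/3)*2*7 - 12)**2 = (14/3 - 12)**2 = (-22/3)**2 = 484/9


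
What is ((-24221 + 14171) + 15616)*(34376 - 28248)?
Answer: 34108448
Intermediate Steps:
((-24221 + 14171) + 15616)*(34376 - 28248) = (-10050 + 15616)*6128 = 5566*6128 = 34108448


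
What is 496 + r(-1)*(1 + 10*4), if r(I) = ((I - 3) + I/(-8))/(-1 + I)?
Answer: 9207/16 ≈ 575.44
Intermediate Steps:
r(I) = (-3 + 7*I/8)/(-1 + I) (r(I) = ((-3 + I) + I*(-⅛))/(-1 + I) = ((-3 + I) - I/8)/(-1 + I) = (-3 + 7*I/8)/(-1 + I))
496 + r(-1)*(1 + 10*4) = 496 + ((-24 + 7*(-1))/(8*(-1 - 1)))*(1 + 10*4) = 496 + ((⅛)*(-24 - 7)/(-2))*(1 + 40) = 496 + ((⅛)*(-½)*(-31))*41 = 496 + (31/16)*41 = 496 + 1271/16 = 9207/16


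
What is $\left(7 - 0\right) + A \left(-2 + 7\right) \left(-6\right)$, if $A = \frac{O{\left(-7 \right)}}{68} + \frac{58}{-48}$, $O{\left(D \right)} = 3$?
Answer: $\frac{2851}{68} \approx 41.926$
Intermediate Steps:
$A = - \frac{475}{408}$ ($A = \frac{3}{68} + \frac{58}{-48} = 3 \cdot \frac{1}{68} + 58 \left(- \frac{1}{48}\right) = \frac{3}{68} - \frac{29}{24} = - \frac{475}{408} \approx -1.1642$)
$\left(7 - 0\right) + A \left(-2 + 7\right) \left(-6\right) = \left(7 - 0\right) - \frac{475 \left(-2 + 7\right) \left(-6\right)}{408} = \left(7 + 0\right) - \frac{475 \cdot 5 \left(-6\right)}{408} = 7 - - \frac{2375}{68} = 7 + \frac{2375}{68} = \frac{2851}{68}$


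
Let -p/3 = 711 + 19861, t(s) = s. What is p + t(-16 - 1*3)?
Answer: -61735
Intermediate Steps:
p = -61716 (p = -3*(711 + 19861) = -3*20572 = -61716)
p + t(-16 - 1*3) = -61716 + (-16 - 1*3) = -61716 + (-16 - 3) = -61716 - 19 = -61735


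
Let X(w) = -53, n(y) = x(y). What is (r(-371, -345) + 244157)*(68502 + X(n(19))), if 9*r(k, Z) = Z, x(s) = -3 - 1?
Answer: 50129035844/3 ≈ 1.6710e+10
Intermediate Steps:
x(s) = -4
n(y) = -4
r(k, Z) = Z/9
(r(-371, -345) + 244157)*(68502 + X(n(19))) = ((⅑)*(-345) + 244157)*(68502 - 53) = (-115/3 + 244157)*68449 = (732356/3)*68449 = 50129035844/3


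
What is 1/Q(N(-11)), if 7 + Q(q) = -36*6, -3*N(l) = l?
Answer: -1/223 ≈ -0.0044843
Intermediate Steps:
N(l) = -l/3
Q(q) = -223 (Q(q) = -7 - 36*6 = -7 - 216 = -223)
1/Q(N(-11)) = 1/(-223) = -1/223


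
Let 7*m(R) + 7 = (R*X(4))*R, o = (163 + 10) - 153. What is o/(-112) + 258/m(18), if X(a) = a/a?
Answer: 48983/8876 ≈ 5.5186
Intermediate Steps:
X(a) = 1
o = 20 (o = 173 - 153 = 20)
m(R) = -1 + R**2/7 (m(R) = -1 + ((R*1)*R)/7 = -1 + (R*R)/7 = -1 + R**2/7)
o/(-112) + 258/m(18) = 20/(-112) + 258/(-1 + (1/7)*18**2) = 20*(-1/112) + 258/(-1 + (1/7)*324) = -5/28 + 258/(-1 + 324/7) = -5/28 + 258/(317/7) = -5/28 + 258*(7/317) = -5/28 + 1806/317 = 48983/8876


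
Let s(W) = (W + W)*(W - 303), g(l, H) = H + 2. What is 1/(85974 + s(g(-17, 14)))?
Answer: 1/76790 ≈ 1.3023e-5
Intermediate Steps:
g(l, H) = 2 + H
s(W) = 2*W*(-303 + W) (s(W) = (2*W)*(-303 + W) = 2*W*(-303 + W))
1/(85974 + s(g(-17, 14))) = 1/(85974 + 2*(2 + 14)*(-303 + (2 + 14))) = 1/(85974 + 2*16*(-303 + 16)) = 1/(85974 + 2*16*(-287)) = 1/(85974 - 9184) = 1/76790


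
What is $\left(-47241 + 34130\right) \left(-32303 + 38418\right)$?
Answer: $-80173765$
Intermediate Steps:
$\left(-47241 + 34130\right) \left(-32303 + 38418\right) = \left(-13111\right) 6115 = -80173765$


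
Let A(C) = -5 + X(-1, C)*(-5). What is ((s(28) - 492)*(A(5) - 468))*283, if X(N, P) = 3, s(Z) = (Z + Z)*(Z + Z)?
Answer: -365146976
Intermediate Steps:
s(Z) = 4*Z**2 (s(Z) = (2*Z)*(2*Z) = 4*Z**2)
A(C) = -20 (A(C) = -5 + 3*(-5) = -5 - 15 = -20)
((s(28) - 492)*(A(5) - 468))*283 = ((4*28**2 - 492)*(-20 - 468))*283 = ((4*784 - 492)*(-488))*283 = ((3136 - 492)*(-488))*283 = (2644*(-488))*283 = -1290272*283 = -365146976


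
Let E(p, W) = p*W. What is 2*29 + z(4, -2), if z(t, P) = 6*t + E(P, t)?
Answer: 74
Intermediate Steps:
E(p, W) = W*p
z(t, P) = 6*t + P*t (z(t, P) = 6*t + t*P = 6*t + P*t)
2*29 + z(4, -2) = 2*29 + 4*(6 - 2) = 58 + 4*4 = 58 + 16 = 74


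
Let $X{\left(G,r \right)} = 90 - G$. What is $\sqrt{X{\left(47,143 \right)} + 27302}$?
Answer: $\sqrt{27345} \approx 165.36$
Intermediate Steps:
$\sqrt{X{\left(47,143 \right)} + 27302} = \sqrt{\left(90 - 47\right) + 27302} = \sqrt{43 + 27302} = \sqrt{27345}$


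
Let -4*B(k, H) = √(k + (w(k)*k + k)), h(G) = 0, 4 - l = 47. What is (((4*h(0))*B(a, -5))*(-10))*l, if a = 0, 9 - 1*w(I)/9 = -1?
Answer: 0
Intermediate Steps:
l = -43 (l = 4 - 1*47 = 4 - 47 = -43)
w(I) = 90 (w(I) = 81 - 9*(-1) = 81 + 9 = 90)
B(k, H) = -√23*√k/2 (B(k, H) = -√(k + (90*k + k))/4 = -√(k + 91*k)/4 = -2*√23*√k/4 = -√23*√k/2)
(((4*h(0))*B(a, -5))*(-10))*l = (((4*0)*(-√23*√0/2))*(-10))*(-43) = ((0*(-½*√23*0))*(-10))*(-43) = ((0*0)*(-10))*(-43) = (0*(-10))*(-43) = 0*(-43) = 0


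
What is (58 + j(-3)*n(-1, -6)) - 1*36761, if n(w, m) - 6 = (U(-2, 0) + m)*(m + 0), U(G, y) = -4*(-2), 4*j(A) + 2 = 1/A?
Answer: -73399/2 ≈ -36700.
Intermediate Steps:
j(A) = -1/2 + 1/(4*A) (j(A) = -1/2 + (1/A)/4 = -1/2 + 1/(4*A))
U(G, y) = 8
n(w, m) = 6 + m*(8 + m) (n(w, m) = 6 + (8 + m)*(m + 0) = 6 + (8 + m)*m = 6 + m*(8 + m))
(58 + j(-3)*n(-1, -6)) - 1*36761 = (58 + ((1/4)*(1 - 2*(-3))/(-3))*(6 + (-6)**2 + 8*(-6))) - 1*36761 = (58 + ((1/4)*(-1/3)*(1 + 6))*(6 + 36 - 48)) - 36761 = (58 + ((1/4)*(-1/3)*7)*(-6)) - 36761 = (58 - 7/12*(-6)) - 36761 = (58 + 7/2) - 36761 = 123/2 - 36761 = -73399/2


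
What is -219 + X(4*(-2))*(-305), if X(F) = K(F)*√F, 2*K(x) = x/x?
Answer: -219 - 305*I*√2 ≈ -219.0 - 431.33*I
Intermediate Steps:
K(x) = ½ (K(x) = (x/x)/2 = (½)*1 = ½)
X(F) = √F/2
-219 + X(4*(-2))*(-305) = -219 + (√(4*(-2))/2)*(-305) = -219 + (√(-8)/2)*(-305) = -219 + ((2*I*√2)/2)*(-305) = -219 + (I*√2)*(-305) = -219 - 305*I*√2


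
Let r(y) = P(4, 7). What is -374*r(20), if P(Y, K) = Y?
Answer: -1496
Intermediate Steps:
r(y) = 4
-374*r(20) = -374*4 = -1496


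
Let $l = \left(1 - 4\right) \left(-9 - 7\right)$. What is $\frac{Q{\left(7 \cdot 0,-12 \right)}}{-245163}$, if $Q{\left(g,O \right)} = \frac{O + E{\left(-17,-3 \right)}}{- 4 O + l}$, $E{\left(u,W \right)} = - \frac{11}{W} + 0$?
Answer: $\frac{25}{70606944} \approx 3.5407 \cdot 10^{-7}$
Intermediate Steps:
$E{\left(u,W \right)} = - \frac{11}{W}$
$l = 48$ ($l = \left(-3\right) \left(-16\right) = 48$)
$Q{\left(g,O \right)} = \frac{\frac{11}{3} + O}{48 - 4 O}$ ($Q{\left(g,O \right)} = \frac{O - \frac{11}{-3}}{- 4 O + 48} = \frac{O - - \frac{11}{3}}{48 - 4 O} = \frac{O + \frac{11}{3}}{48 - 4 O} = \frac{\frac{11}{3} + O}{48 - 4 O}$)
$\frac{Q{\left(7 \cdot 0,-12 \right)}}{-245163} = \frac{\frac{1}{12} \frac{1}{-12 - 12} \left(-11 - -36\right)}{-245163} = \frac{-11 + 36}{12 \left(-24\right)} \left(- \frac{1}{245163}\right) = \frac{1}{12} \left(- \frac{1}{24}\right) 25 \left(- \frac{1}{245163}\right) = \left(- \frac{25}{288}\right) \left(- \frac{1}{245163}\right) = \frac{25}{70606944}$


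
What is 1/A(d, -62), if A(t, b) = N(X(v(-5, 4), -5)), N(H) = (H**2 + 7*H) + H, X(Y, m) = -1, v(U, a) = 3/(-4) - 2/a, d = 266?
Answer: -1/7 ≈ -0.14286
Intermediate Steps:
v(U, a) = -3/4 - 2/a (v(U, a) = 3*(-1/4) - 2/a = -3/4 - 2/a)
N(H) = H**2 + 8*H
A(t, b) = -7 (A(t, b) = -(8 - 1) = -1*7 = -7)
1/A(d, -62) = 1/(-7) = -1/7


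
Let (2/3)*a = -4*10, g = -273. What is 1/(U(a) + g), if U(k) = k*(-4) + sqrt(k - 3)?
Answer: -11/384 - I*sqrt(7)/384 ≈ -0.028646 - 0.00689*I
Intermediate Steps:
a = -60 (a = 3*(-4*10)/2 = (3/2)*(-40) = -60)
U(k) = sqrt(-3 + k) - 4*k (U(k) = -4*k + sqrt(-3 + k) = sqrt(-3 + k) - 4*k)
1/(U(a) + g) = 1/((sqrt(-3 - 60) - 4*(-60)) - 273) = 1/((sqrt(-63) + 240) - 273) = 1/((3*I*sqrt(7) + 240) - 273) = 1/((240 + 3*I*sqrt(7)) - 273) = 1/(-33 + 3*I*sqrt(7))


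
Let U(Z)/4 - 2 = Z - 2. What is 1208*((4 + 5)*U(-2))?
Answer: -86976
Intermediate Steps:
U(Z) = 4*Z (U(Z) = 8 + 4*(Z - 2) = 8 + 4*(-2 + Z) = 8 + (-8 + 4*Z) = 4*Z)
1208*((4 + 5)*U(-2)) = 1208*((4 + 5)*(4*(-2))) = 1208*(9*(-8)) = 1208*(-72) = -86976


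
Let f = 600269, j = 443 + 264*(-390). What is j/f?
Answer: -102517/600269 ≈ -0.17079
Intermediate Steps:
j = -102517 (j = 443 - 102960 = -102517)
j/f = -102517/600269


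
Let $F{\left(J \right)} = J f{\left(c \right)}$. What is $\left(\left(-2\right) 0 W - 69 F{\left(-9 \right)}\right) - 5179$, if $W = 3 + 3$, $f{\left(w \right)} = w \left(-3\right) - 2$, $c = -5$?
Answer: $2894$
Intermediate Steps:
$f{\left(w \right)} = -2 - 3 w$ ($f{\left(w \right)} = - 3 w - 2 = -2 - 3 w$)
$W = 6$
$F{\left(J \right)} = 13 J$ ($F{\left(J \right)} = J \left(-2 - -15\right) = J \left(-2 + 15\right) = J 13 = 13 J$)
$\left(\left(-2\right) 0 W - 69 F{\left(-9 \right)}\right) - 5179 = \left(\left(-2\right) 0 \cdot 6 - 69 \cdot 13 \left(-9\right)\right) - 5179 = \left(0 \cdot 6 - -8073\right) - 5179 = \left(0 + 8073\right) - 5179 = 8073 - 5179 = 2894$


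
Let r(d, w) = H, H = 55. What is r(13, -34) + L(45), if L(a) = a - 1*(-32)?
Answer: 132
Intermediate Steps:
L(a) = 32 + a (L(a) = a + 32 = 32 + a)
r(d, w) = 55
r(13, -34) + L(45) = 55 + (32 + 45) = 55 + 77 = 132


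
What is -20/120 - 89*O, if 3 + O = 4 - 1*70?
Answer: 36845/6 ≈ 6140.8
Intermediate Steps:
O = -69 (O = -3 + (4 - 1*70) = -3 + (4 - 70) = -3 - 66 = -69)
-20/120 - 89*O = -20/120 - 89*(-69) = -20*1/120 + 6141 = -1/6 + 6141 = 36845/6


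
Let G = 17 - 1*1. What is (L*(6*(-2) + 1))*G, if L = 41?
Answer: -7216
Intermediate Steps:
G = 16 (G = 17 - 1 = 16)
(L*(6*(-2) + 1))*G = (41*(6*(-2) + 1))*16 = (41*(-12 + 1))*16 = (41*(-11))*16 = -451*16 = -7216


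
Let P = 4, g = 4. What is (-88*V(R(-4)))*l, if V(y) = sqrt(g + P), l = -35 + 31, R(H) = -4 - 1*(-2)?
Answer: 704*sqrt(2) ≈ 995.61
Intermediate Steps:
R(H) = -2 (R(H) = -4 + 2 = -2)
l = -4
V(y) = 2*sqrt(2) (V(y) = sqrt(4 + 4) = sqrt(8) = 2*sqrt(2))
(-88*V(R(-4)))*l = -176*sqrt(2)*(-4) = 704*sqrt(2)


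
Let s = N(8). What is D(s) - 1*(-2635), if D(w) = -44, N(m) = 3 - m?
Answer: 2591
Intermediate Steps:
s = -5 (s = 3 - 1*8 = 3 - 8 = -5)
D(s) - 1*(-2635) = -44 - 1*(-2635) = -44 + 2635 = 2591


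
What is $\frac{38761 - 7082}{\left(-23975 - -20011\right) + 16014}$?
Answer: $\frac{31679}{12050} \approx 2.629$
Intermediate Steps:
$\frac{38761 - 7082}{\left(-23975 - -20011\right) + 16014} = \frac{31679}{\left(-23975 + 20011\right) + 16014} = \frac{31679}{-3964 + 16014} = \frac{31679}{12050}$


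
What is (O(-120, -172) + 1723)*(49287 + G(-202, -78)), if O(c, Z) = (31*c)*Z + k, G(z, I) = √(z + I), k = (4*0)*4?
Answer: 31620715581 + 1283126*I*√70 ≈ 3.1621e+10 + 1.0735e+7*I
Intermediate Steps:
k = 0 (k = 0*4 = 0)
G(z, I) = √(I + z)
O(c, Z) = 31*Z*c (O(c, Z) = (31*c)*Z + 0 = 31*Z*c + 0 = 31*Z*c)
(O(-120, -172) + 1723)*(49287 + G(-202, -78)) = (31*(-172)*(-120) + 1723)*(49287 + √(-78 - 202)) = (639840 + 1723)*(49287 + √(-280)) = 641563*(49287 + 2*I*√70) = 31620715581 + 1283126*I*√70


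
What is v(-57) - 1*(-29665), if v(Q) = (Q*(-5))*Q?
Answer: 13420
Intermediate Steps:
v(Q) = -5*Q² (v(Q) = (-5*Q)*Q = -5*Q²)
v(-57) - 1*(-29665) = -5*(-57)² - 1*(-29665) = -5*3249 + 29665 = -16245 + 29665 = 13420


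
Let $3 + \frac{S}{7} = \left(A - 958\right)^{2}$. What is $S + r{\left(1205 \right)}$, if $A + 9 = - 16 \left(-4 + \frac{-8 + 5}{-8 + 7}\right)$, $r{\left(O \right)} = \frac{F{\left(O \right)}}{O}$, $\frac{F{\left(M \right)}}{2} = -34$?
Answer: $\frac{7628597062}{1205} \approx 6.3308 \cdot 10^{6}$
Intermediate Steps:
$F{\left(M \right)} = -68$ ($F{\left(M \right)} = 2 \left(-34\right) = -68$)
$r{\left(O \right)} = - \frac{68}{O}$
$A = 7$ ($A = -9 - 16 \left(-4 + \frac{-8 + 5}{-8 + 7}\right) = -9 - 16 \left(-4 - \frac{3}{-1}\right) = -9 - 16 \left(-4 - -3\right) = -9 - 16 \left(-4 + 3\right) = -9 - -16 = -9 + 16 = 7$)
$S = 6330786$ ($S = -21 + 7 \left(7 - 958\right)^{2} = -21 + 7 \left(-951\right)^{2} = -21 + 7 \cdot 904401 = -21 + 6330807 = 6330786$)
$S + r{\left(1205 \right)} = 6330786 - \frac{68}{1205} = \frac{7628597062}{1205}$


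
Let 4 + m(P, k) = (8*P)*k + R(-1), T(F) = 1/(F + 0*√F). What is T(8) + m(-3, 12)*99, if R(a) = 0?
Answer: -231263/8 ≈ -28908.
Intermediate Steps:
T(F) = 1/F (T(F) = 1/(F + 0) = 1/F)
m(P, k) = -4 + 8*P*k (m(P, k) = -4 + ((8*P)*k + 0) = -4 + (8*P*k + 0) = -4 + 8*P*k)
T(8) + m(-3, 12)*99 = 1/8 + (-4 + 8*(-3)*12)*99 = ⅛ + (-4 - 288)*99 = ⅛ - 292*99 = ⅛ - 28908 = -231263/8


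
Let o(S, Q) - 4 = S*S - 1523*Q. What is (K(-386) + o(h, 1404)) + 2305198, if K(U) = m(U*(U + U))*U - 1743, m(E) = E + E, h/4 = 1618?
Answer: -187997873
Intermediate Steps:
h = 6472 (h = 4*1618 = 6472)
m(E) = 2*E
K(U) = -1743 + 4*U**3 (K(U) = (2*(U*(U + U)))*U - 1743 = (2*(U*(2*U)))*U - 1743 = (2*(2*U**2))*U - 1743 = (4*U**2)*U - 1743 = 4*U**3 - 1743 = -1743 + 4*U**3)
o(S, Q) = 4 + S**2 - 1523*Q (o(S, Q) = 4 + (S*S - 1523*Q) = 4 + (S**2 - 1523*Q) = 4 + S**2 - 1523*Q)
(K(-386) + o(h, 1404)) + 2305198 = ((-1743 + 4*(-386)**3) + (4 + 6472**2 - 1523*1404)) + 2305198 = ((-1743 + 4*(-57512456)) + (4 + 41886784 - 2138292)) + 2305198 = ((-1743 - 230049824) + 39748496) + 2305198 = (-230051567 + 39748496) + 2305198 = -190303071 + 2305198 = -187997873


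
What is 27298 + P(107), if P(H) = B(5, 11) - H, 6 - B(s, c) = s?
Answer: 27192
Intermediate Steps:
B(s, c) = 6 - s
P(H) = 1 - H (P(H) = (6 - 1*5) - H = (6 - 5) - H = 1 - H)
27298 + P(107) = 27298 + (1 - 1*107) = 27298 + (1 - 107) = 27298 - 106 = 27192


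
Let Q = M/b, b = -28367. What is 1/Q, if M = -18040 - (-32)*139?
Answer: 28367/13592 ≈ 2.0870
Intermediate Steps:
M = -13592 (M = -18040 - 1*(-4448) = -18040 + 4448 = -13592)
Q = 13592/28367 (Q = -13592/(-28367) = -13592*(-1/28367) = 13592/28367 ≈ 0.47915)
1/Q = 1/(13592/28367) = 28367/13592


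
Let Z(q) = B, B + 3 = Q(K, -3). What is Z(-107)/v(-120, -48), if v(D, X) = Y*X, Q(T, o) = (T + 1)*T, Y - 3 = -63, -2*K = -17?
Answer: 311/11520 ≈ 0.026997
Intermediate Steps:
K = 17/2 (K = -½*(-17) = 17/2 ≈ 8.5000)
Y = -60 (Y = 3 - 63 = -60)
Q(T, o) = T*(1 + T) (Q(T, o) = (1 + T)*T = T*(1 + T))
v(D, X) = -60*X
B = 311/4 (B = -3 + 17*(1 + 17/2)/2 = -3 + (17/2)*(19/2) = -3 + 323/4 = 311/4 ≈ 77.750)
Z(q) = 311/4
Z(-107)/v(-120, -48) = 311/(4*((-60*(-48)))) = (311/4)/2880 = (311/4)*(1/2880) = 311/11520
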